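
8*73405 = 587240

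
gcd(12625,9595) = 505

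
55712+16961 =72673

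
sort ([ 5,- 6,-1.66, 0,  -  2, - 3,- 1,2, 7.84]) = [ - 6,-3,  -  2, - 1.66, - 1, 0 , 2,  5, 7.84] 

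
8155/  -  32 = - 8155/32 = -  254.84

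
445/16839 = 445/16839 = 0.03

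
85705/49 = 1749 + 4/49 = 1749.08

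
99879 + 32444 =132323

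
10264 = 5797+4467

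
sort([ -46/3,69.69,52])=[ - 46/3, 52,69.69] 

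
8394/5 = 1678 + 4/5 = 1678.80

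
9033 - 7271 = 1762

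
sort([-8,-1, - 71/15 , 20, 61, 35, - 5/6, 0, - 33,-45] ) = [ - 45, -33 ,- 8, - 71/15,-1,-5/6,0, 20, 35 , 61]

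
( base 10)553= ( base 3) 202111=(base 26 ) l7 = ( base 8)1051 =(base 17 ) 1f9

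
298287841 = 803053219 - 504765378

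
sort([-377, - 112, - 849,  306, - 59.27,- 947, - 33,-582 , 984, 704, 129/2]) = [ - 947, - 849, - 582, - 377, -112,  -  59.27, - 33,129/2,  306,704, 984]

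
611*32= 19552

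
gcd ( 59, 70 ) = 1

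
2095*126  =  263970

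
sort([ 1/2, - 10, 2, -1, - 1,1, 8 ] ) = [ -10,  -  1, -1, 1/2,1, 2, 8]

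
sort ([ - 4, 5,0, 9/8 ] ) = [-4, 0,9/8,  5] 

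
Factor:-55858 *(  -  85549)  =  4778596042 = 2^1*11^1 * 2539^1*85549^1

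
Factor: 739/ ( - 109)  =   - 109^( - 1)*739^1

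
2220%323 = 282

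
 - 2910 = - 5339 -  - 2429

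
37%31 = 6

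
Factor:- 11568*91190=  - 1054885920  =  - 2^5 * 3^1*5^1*11^1*241^1*829^1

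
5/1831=5/1831=0.00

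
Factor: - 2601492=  - 2^2*3^1*216791^1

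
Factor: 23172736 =2^7*269^1*673^1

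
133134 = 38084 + 95050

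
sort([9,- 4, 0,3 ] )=[ - 4,0,3, 9 ]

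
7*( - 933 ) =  - 6531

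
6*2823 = 16938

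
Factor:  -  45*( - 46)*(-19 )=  - 2^1*3^2 * 5^1 * 19^1 * 23^1 = -39330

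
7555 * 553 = 4177915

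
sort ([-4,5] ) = [ -4,5 ] 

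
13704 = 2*6852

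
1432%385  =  277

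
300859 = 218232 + 82627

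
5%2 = 1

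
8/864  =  1/108=0.01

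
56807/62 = 916 +15/62 = 916.24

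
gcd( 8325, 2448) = 9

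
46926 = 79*594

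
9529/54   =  9529/54  =  176.46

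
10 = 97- 87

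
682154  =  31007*22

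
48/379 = 48/379 = 0.13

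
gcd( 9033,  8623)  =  1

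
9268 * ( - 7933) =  - 73523044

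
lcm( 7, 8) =56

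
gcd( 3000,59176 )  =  8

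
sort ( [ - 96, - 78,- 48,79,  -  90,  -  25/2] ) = [-96, - 90,-78, - 48, -25/2,79]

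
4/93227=4/93227 = 0.00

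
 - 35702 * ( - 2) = 71404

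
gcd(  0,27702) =27702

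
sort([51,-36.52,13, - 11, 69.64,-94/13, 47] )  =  [ - 36.52, - 11, - 94/13, 13, 47, 51, 69.64 ]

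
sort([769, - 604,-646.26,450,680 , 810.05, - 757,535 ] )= [ - 757,  -  646.26, - 604,450,535 , 680,769, 810.05]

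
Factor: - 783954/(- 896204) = 873/998 = 2^( - 1)*3^2*97^1*499^( - 1 )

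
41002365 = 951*43115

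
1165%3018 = 1165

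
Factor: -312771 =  - 3^1*137^1*761^1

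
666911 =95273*7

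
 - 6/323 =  - 1+317/323 = - 0.02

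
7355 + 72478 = 79833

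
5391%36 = 27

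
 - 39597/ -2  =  19798+1/2=19798.50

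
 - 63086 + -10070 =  - 73156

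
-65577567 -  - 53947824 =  - 11629743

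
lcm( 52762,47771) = 3535054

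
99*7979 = 789921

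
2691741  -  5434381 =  - 2742640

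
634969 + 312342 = 947311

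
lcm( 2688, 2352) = 18816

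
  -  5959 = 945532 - 951491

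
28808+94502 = 123310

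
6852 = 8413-1561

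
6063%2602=859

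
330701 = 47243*7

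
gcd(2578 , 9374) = 2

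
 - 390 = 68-458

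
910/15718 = 455/7859 = 0.06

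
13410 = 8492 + 4918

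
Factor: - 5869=  -  5869^1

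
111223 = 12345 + 98878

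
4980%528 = 228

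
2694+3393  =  6087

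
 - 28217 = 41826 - 70043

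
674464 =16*42154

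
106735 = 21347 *5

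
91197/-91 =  - 1003 + 76/91=- 1002.16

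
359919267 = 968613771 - 608694504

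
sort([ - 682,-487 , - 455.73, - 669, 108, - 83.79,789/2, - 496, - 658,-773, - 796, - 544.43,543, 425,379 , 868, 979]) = [ - 796, - 773, - 682, - 669, - 658, - 544.43,-496, - 487, - 455.73, - 83.79,108,379, 789/2, 425, 543 , 868, 979] 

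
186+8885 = 9071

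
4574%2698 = 1876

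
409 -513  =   - 104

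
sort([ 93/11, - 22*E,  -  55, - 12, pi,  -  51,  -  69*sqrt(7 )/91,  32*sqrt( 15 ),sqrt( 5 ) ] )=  [  -  22 *E  , - 55, - 51, - 12, - 69*sqrt( 7)/91,sqrt( 5) , pi,93/11,  32*sqrt( 15 ) ] 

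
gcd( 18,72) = 18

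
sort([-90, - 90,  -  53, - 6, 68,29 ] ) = [ - 90, -90, -53, - 6, 29, 68]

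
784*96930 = 75993120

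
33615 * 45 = 1512675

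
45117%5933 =3586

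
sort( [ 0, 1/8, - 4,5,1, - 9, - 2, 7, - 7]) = [ - 9 ,-7, - 4, - 2 , 0, 1/8,1, 5,7 ]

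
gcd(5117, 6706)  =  7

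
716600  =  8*89575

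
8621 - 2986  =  5635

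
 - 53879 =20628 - 74507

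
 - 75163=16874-92037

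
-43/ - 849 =43/849 = 0.05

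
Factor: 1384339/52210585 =5^( - 1 )*7^(- 1)*11^1*29^( - 1 )*317^1*397^1 * 51439^( - 1)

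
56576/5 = 11315 + 1/5 = 11315.20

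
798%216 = 150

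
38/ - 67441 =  - 1 + 67403/67441 = -  0.00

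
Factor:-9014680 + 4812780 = - 2^2*5^2*42019^1  =  - 4201900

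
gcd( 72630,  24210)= 24210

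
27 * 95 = 2565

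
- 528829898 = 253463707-782293605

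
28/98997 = 28/98997 = 0.00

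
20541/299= 20541/299 = 68.70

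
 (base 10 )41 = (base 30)1b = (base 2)101001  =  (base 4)221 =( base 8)51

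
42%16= 10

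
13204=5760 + 7444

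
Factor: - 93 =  - 3^1*31^1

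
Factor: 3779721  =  3^2*11^1*73^1* 523^1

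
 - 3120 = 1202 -4322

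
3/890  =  3/890 = 0.00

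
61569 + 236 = 61805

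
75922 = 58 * 1309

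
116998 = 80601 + 36397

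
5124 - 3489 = 1635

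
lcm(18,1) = 18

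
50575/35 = 1445=1445.00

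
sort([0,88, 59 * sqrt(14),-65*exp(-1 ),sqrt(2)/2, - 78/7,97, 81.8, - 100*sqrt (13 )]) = [ - 100*sqrt(13 ), - 65*exp(-1 ),-78/7, 0,sqrt( 2 ) /2,81.8,88,97 , 59*sqrt(14) ] 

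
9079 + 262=9341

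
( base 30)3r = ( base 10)117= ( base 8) 165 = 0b1110101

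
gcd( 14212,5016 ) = 836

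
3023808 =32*94494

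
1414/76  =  707/38 = 18.61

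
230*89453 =20574190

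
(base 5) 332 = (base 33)2Q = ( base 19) 4g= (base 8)134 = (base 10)92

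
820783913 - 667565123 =153218790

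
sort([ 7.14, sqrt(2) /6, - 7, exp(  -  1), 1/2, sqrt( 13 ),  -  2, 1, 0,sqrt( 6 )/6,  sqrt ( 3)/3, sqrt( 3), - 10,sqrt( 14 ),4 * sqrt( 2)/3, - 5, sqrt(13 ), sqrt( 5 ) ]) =[ -10 , - 7, -5, - 2, 0,sqrt (2)/6, exp( - 1 ), sqrt ( 6) /6, 1/2,sqrt( 3 )/3, 1, sqrt(3 ), 4*sqrt( 2 )/3, sqrt(5),sqrt( 13), sqrt( 13), sqrt( 14), 7.14]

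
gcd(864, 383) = 1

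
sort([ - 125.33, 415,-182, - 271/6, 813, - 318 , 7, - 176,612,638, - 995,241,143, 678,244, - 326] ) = [ - 995, -326, - 318,- 182  , - 176,-125.33, - 271/6, 7, 143,241, 244, 415, 612,638,678, 813 ] 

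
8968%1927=1260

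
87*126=10962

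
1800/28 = 450/7 = 64.29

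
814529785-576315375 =238214410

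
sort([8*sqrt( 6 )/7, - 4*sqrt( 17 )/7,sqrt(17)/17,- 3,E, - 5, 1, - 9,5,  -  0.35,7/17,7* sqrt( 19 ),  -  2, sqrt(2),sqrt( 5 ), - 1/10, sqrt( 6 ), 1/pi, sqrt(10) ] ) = [ - 9, - 5, - 3, -4*sqrt(17 )/7, - 2, - 0.35, - 1/10, sqrt( 17) /17,1/pi,  7/17,1, sqrt (2),sqrt(5 ), sqrt(6 ), E,  8*sqrt(6 )/7, sqrt(10 ),  5, 7*sqrt(19)] 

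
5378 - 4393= 985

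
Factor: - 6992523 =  - 3^2*776947^1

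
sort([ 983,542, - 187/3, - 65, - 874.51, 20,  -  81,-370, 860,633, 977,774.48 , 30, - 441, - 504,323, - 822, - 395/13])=[ - 874.51, - 822,- 504, - 441, -370, - 81, - 65, - 187/3,-395/13, 20,30,323 , 542, 633,774.48,860, 977,983]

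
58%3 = 1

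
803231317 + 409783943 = 1213015260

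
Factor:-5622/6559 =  - 6/7 = - 2^1*3^1*7^( -1)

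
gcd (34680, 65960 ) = 680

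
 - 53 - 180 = - 233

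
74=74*1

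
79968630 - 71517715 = 8450915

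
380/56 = 6 + 11/14 = 6.79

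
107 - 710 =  - 603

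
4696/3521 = 1 + 1175/3521 = 1.33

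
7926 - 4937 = 2989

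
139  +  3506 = 3645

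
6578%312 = 26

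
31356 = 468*67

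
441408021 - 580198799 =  -138790778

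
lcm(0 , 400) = 0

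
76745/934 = 76745/934 =82.17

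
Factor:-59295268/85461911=  -  2^2*67^1*131^( - 1)*221251^1*652381^ ( - 1 ) 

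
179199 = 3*59733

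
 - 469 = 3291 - 3760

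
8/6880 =1/860  =  0.00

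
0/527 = 0=0.00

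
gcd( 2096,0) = 2096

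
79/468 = 79/468 = 0.17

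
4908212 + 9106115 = 14014327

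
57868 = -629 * (-92)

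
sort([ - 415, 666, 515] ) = [ - 415,515, 666] 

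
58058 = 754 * 77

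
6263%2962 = 339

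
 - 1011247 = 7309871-8321118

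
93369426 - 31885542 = 61483884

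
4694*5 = 23470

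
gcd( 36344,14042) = 826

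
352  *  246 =86592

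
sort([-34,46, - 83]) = [- 83,  -  34, 46]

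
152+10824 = 10976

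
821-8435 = -7614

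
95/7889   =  95/7889 = 0.01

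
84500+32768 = 117268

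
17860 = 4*4465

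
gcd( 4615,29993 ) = 1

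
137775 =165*835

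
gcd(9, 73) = 1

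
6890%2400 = 2090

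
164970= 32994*5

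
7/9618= 1/1374= 0.00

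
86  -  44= 42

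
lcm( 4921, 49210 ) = 49210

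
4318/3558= 1 + 380/1779 = 1.21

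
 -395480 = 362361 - 757841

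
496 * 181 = 89776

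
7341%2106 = 1023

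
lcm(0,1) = 0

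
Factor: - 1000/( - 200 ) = 5^1 = 5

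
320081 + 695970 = 1016051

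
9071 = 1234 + 7837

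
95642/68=1406 + 1/2  =  1406.50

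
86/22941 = 86/22941 = 0.00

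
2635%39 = 22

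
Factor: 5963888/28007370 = 2^3*3^(-4 )*5^( - 1)*7^2*71^( -1)*487^(- 1)*7607^1=2981944/14003685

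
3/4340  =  3/4340 = 0.00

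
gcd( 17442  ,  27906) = 6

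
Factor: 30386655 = 3^2 * 5^1*13^1* 127^1*409^1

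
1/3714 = 1/3714 = 0.00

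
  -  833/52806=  - 1 + 51973/52806  =  - 0.02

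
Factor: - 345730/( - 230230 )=13^( - 1 ) * 23^( - 1 ) *449^1=449/299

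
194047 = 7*27721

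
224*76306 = 17092544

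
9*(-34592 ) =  - 311328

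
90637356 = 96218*942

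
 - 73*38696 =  - 2824808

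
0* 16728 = 0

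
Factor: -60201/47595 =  - 20067/15865  =  - 3^1*5^( - 1)*19^(-1)*167^( - 1)*6689^1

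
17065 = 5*3413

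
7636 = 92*83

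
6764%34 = 32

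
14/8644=7/4322 = 0.00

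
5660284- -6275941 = 11936225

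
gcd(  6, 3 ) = 3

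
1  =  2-1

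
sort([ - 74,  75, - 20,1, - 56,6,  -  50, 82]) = [ - 74, - 56,-50,-20, 1, 6 , 75, 82 ]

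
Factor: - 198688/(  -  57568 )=887/257 = 257^( - 1 )*887^1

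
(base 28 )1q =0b110110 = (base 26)22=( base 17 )33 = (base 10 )54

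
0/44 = 0 =0.00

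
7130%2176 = 602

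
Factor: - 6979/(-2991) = 3^(-1)*7^1 = 7/3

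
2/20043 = 2/20043= 0.00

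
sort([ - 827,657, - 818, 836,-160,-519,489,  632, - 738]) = [ - 827, - 818,-738, - 519,-160,489,  632,657,836]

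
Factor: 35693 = 7^1*5099^1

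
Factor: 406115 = 5^1*81223^1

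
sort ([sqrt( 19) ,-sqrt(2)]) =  [ - sqrt(2 ), sqrt(19)]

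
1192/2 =596 = 596.00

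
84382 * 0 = 0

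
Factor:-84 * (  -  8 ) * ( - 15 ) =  - 2^5*3^2*5^1*7^1 = -10080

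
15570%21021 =15570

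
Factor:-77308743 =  - 3^1*25769581^1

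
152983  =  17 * 8999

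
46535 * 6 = 279210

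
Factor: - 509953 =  - 103^1*4951^1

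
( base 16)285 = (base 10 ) 645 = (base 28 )n1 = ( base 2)1010000101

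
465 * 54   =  25110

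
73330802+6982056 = 80312858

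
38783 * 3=116349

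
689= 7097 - 6408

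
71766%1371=474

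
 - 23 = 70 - 93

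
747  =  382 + 365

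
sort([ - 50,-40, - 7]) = [-50,-40, - 7]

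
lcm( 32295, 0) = 0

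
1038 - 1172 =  - 134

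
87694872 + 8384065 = 96078937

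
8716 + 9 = 8725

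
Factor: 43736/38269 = 2^3 *7^( - 1)  =  8/7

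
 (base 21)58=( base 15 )78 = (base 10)113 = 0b1110001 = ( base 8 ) 161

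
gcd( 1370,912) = 2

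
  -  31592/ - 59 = 31592/59 = 535.46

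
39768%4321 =879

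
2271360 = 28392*80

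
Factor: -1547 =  - 7^1*13^1*17^1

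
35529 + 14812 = 50341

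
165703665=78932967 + 86770698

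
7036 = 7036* 1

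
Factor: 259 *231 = 3^1*7^2* 11^1 * 37^1 = 59829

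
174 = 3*58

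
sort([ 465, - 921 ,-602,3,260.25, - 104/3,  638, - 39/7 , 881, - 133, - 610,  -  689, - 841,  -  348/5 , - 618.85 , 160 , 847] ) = [ - 921 ,- 841,-689, - 618.85, - 610 ,- 602, - 133,-348/5 , - 104/3, - 39/7, 3,160 , 260.25,465 , 638,847,881]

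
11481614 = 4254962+7226652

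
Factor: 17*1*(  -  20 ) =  - 340 = - 2^2*5^1*17^1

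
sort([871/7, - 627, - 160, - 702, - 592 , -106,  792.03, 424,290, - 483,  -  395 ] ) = [ - 702, - 627, - 592, - 483, - 395, - 160, - 106,  871/7, 290, 424,792.03]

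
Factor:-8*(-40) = 2^6*5^1  =  320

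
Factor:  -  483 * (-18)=2^1*3^3*7^1*23^1= 8694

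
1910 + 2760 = 4670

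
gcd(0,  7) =7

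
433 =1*433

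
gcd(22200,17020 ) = 740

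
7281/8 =7281/8 = 910.12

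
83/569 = 83/569 = 0.15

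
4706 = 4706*1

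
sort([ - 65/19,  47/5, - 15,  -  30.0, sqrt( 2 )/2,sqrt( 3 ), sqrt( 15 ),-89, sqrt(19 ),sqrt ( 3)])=[ - 89,-30.0,-15, - 65/19,sqrt( 2 )/2,sqrt( 3 ),sqrt( 3) , sqrt(15 ),sqrt( 19 ), 47/5] 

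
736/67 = 10 + 66/67 = 10.99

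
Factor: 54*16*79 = 68256  =  2^5*3^3*79^1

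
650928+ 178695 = 829623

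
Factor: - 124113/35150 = - 2^(  -  1)* 3^1*5^( - 2) * 11^1*19^( - 1)*37^( - 1) * 3761^1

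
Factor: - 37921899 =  -3^1*12640633^1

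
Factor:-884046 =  - 2^1*3^1*147341^1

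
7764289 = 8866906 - 1102617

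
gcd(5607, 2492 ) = 623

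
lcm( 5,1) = 5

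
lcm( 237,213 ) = 16827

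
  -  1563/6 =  - 261+1/2 = -260.50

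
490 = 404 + 86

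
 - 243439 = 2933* ( - 83 ) 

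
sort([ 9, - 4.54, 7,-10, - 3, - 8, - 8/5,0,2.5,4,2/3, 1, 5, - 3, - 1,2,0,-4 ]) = [-10, - 8,-4.54,  -  4,  -  3 ,-3, - 8/5, - 1,0,0, 2/3,1 , 2,2.5,4,  5,7, 9]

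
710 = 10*71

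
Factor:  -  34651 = -34651^1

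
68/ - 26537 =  - 1  +  1557/1561 = -  0.00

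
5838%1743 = 609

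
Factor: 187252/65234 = 2^1*193^(-1)*277^1 = 554/193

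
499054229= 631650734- 132596505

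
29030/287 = 29030/287 = 101.15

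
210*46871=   9842910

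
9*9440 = 84960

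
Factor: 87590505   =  3^1*5^1*5839367^1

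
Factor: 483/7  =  69 = 3^1*23^1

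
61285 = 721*85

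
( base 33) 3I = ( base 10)117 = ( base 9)140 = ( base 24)4l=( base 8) 165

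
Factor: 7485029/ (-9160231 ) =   -  137^( - 1)*1987^1*3767^1 * 66863^( - 1)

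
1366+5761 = 7127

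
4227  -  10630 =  - 6403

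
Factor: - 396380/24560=-19819/1228 = - 2^( - 2)*307^( - 1)*19819^1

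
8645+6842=15487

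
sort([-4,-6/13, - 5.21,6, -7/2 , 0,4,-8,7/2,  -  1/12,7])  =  [  -  8,-5.21, -4,-7/2,-6/13,-1/12,0, 7/2, 4, 6, 7]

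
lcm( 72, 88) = 792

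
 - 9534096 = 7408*( - 1287)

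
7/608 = 7/608  =  0.01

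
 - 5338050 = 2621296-7959346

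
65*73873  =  4801745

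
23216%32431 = 23216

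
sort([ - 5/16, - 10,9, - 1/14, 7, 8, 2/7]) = [-10 ,- 5/16, - 1/14, 2/7,7, 8,  9]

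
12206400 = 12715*960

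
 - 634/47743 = - 634/47743  =  - 0.01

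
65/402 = 65/402 = 0.16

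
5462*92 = 502504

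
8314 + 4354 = 12668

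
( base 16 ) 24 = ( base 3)1100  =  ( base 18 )20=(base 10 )36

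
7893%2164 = 1401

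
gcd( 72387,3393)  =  9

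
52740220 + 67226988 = 119967208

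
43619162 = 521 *83722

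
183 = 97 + 86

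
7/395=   7/395 = 0.02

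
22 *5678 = 124916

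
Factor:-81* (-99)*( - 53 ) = - 3^6*11^1* 53^1 = - 425007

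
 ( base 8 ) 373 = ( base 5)2001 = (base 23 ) AL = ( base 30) 8B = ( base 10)251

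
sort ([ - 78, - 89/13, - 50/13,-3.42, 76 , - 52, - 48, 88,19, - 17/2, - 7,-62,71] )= [ - 78, - 62,-52 , - 48, - 17/2,-7, - 89/13, - 50/13, - 3.42,19, 71,  76, 88] 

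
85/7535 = 17/1507 = 0.01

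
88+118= 206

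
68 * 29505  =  2006340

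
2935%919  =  178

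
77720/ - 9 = - 8636 + 4/9 = -  8635.56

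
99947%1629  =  578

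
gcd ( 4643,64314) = 1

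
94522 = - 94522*( - 1 ) 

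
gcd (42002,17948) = 2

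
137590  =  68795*2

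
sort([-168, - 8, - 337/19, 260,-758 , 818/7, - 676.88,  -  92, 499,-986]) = [ - 986,-758,-676.88,  -  168,-92,-337/19, - 8, 818/7, 260,  499]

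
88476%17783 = 17344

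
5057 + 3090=8147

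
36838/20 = 18419/10 = 1841.90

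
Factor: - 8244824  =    -  2^3*7^1*147229^1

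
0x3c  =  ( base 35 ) 1P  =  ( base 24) 2c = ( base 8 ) 74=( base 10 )60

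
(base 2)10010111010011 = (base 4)2113103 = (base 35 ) 7VN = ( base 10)9683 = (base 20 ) 1443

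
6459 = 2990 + 3469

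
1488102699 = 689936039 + 798166660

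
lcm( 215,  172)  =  860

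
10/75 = 2/15=0.13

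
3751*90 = 337590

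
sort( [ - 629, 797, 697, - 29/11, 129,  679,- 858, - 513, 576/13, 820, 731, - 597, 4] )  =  [ - 858 , - 629, - 597, - 513, - 29/11, 4, 576/13, 129, 679,  697,731, 797,820]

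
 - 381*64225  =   - 24469725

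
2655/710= 3 + 105/142 = 3.74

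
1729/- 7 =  - 247 + 0/1 = - 247.00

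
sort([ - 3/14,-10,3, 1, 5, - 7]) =[  -  10, - 7 ,-3/14,1, 3, 5 ]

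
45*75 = 3375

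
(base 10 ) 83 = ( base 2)1010011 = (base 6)215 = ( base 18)4b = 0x53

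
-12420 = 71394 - 83814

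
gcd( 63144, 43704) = 72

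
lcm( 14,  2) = 14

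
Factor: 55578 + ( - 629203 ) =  - 573625 = -5^3*13^1*353^1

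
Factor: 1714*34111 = 58466254 = 2^1*7^1*11^1*443^1*857^1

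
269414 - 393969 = - 124555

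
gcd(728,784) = 56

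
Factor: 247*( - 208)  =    -  51376 =- 2^4  *  13^2*19^1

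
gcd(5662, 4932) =2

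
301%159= 142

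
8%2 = 0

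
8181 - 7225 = 956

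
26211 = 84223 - 58012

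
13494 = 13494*1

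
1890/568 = 3+93/284 = 3.33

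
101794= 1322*77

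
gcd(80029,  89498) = 1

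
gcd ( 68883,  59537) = 1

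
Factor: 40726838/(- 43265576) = -20363419/21632788 = -  2^(-2)*23^(- 1) * 83^( - 1 )*2833^(-1)*20363419^1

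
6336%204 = 12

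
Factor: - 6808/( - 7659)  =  8/9 = 2^3*3^( - 2)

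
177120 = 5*35424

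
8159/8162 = 8159/8162 = 1.00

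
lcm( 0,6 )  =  0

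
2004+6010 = 8014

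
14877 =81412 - 66535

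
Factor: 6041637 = 3^2*  7^1*41^1* 2339^1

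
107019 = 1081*99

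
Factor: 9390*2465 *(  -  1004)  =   - 2^3*3^1*5^2*17^1*29^1*251^1 * 313^1 = -23238935400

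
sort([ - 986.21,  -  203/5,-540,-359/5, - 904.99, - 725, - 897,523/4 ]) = [ - 986.21,- 904.99, - 897, - 725, - 540 ,-359/5, - 203/5,523/4] 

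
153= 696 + -543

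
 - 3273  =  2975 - 6248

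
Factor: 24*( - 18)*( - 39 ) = 2^4*3^4*13^1= 16848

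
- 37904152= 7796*(  -  4862)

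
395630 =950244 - 554614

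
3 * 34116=102348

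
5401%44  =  33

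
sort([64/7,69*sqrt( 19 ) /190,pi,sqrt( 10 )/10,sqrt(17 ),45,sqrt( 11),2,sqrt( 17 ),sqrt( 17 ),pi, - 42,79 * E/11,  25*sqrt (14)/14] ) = [-42, sqrt( 10 ) /10,69 *sqrt( 19 )/190,2,pi,pi , sqrt( 11),sqrt( 17), sqrt( 17),sqrt( 17),25*sqrt( 14 )/14,64/7 , 79 * E/11,45] 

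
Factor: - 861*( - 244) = 2^2*3^1 * 7^1*41^1 * 61^1 = 210084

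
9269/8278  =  9269/8278 = 1.12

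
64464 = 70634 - 6170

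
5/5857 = 5/5857 = 0.00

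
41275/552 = 41275/552 = 74.77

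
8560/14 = 611 + 3/7 = 611.43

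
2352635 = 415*5669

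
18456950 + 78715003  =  97171953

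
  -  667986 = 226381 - 894367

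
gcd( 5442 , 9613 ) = 1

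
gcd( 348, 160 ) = 4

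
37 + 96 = 133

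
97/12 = 97/12=8.08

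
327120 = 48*6815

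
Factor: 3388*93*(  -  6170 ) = -1944068280 = - 2^3*3^1*5^1*7^1*11^2*31^1*617^1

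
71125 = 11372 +59753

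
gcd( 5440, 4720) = 80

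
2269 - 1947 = 322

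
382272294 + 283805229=666077523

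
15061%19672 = 15061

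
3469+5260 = 8729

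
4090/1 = 4090= 4090.00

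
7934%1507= 399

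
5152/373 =5152/373 = 13.81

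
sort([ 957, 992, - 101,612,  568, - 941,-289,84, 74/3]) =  [ - 941, - 289, - 101, 74/3,84 , 568,  612,957,992]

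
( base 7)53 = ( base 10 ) 38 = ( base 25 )1d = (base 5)123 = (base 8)46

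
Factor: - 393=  -3^1*131^1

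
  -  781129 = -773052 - 8077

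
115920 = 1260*92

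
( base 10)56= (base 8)70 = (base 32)1o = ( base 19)2i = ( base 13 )44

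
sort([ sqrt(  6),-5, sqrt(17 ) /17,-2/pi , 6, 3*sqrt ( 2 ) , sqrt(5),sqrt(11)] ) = [ - 5, - 2/pi,sqrt ( 17 )/17 , sqrt(5 ),  sqrt(6 ) , sqrt(11) , 3 * sqrt(2 ),6]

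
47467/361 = 131 + 176/361 = 131.49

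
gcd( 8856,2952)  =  2952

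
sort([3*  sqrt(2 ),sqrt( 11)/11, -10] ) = [-10,sqrt ( 11)/11, 3 * sqrt( 2 )] 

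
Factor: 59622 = 2^1*3^1*19^1*523^1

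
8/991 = 8/991 = 0.01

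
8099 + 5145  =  13244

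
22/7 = 22/7 = 3.14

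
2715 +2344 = 5059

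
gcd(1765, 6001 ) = 353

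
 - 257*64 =-16448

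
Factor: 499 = 499^1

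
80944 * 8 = 647552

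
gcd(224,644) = 28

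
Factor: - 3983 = - 7^1*569^1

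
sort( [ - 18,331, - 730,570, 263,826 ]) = [ - 730, - 18, 263,  331,570,826 ]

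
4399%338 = 5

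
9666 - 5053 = 4613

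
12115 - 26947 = - 14832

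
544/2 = 272 = 272.00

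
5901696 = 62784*94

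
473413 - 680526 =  - 207113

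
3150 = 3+3147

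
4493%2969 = 1524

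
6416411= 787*8153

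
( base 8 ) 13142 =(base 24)9mi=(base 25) 945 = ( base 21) cki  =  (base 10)5730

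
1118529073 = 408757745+709771328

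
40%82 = 40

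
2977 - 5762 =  - 2785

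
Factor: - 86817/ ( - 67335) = 28939/22445 = 5^( - 1 )*43^1*67^( - 2) * 673^1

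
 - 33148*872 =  - 28905056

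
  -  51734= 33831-85565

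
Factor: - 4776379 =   -  241^1*19819^1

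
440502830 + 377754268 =818257098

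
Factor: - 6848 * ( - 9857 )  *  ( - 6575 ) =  - 443817339200 = - 2^6*5^2*107^1*263^1*9857^1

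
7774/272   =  3887/136=28.58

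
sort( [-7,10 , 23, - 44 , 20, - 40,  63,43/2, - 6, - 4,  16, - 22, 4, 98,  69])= [ - 44, - 40 ,-22, -7 , - 6,  -  4  ,  4, 10, 16,  20,43/2 , 23, 63, 69, 98]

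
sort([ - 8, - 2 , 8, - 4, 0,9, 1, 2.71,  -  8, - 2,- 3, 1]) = [ - 8,  -  8, - 4, - 3, - 2,-2, 0, 1,  1,2.71 , 8  ,  9 ] 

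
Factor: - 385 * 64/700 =-176/5 = - 2^4*5^(  -  1 )*11^1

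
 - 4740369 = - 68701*69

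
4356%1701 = 954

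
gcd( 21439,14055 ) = 1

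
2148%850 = 448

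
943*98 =92414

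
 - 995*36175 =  -35994125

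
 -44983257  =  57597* ( - 781 ) 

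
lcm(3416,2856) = 174216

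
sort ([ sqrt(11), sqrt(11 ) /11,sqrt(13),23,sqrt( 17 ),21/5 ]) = [sqrt( 11 ) /11, sqrt(11),sqrt( 13 ) , sqrt ( 17),21/5, 23]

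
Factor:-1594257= -3^1*7^1*89^1*853^1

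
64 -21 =43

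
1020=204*5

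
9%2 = 1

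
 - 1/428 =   -  1+ 427/428 = -0.00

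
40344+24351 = 64695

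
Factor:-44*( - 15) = 2^2* 3^1*5^1*11^1 = 660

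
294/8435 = 42/1205=0.03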